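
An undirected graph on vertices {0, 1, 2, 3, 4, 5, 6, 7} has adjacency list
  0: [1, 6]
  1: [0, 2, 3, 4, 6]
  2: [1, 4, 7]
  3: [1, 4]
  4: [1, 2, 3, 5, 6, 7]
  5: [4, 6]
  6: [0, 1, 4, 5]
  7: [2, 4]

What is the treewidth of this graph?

A width-2 tree decomposition is:
Bags: B1 = {1, 2, 4}  B2 = {1, 3, 4}  B3 = {1, 4, 6}  B4 = {2, 4, 7}  B5 = {4, 5, 6}  B6 = {0, 1, 6}
Tree: B1–B2, B2–B3, B1–B4, B3–B5, B3–B6
Every bag has size at most 3, so the width is 3 − 1 = 2 and tw(G) ≤ 2. Conversely, {0, 1, 6} is a clique of size 3, and the vertices of any clique must share a bag in every tree decomposition; so some bag has ≥ 3 vertices and tw(G) ≥ 2. The upper and lower bounds meet at 2, so that is the treewidth.

2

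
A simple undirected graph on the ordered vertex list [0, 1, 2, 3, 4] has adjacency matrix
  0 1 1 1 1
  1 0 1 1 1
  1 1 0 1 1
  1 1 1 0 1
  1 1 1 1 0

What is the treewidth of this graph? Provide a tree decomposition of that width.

With just one bag of size 5, the width is 5 − 1 = 4, so tw(G) ≤ 4. Conversely, {0, 1, 2, 3, 4} is a clique of size 5, and the vertices of any clique must share a bag in every tree decomposition; so some bag has ≥ 5 vertices and tw(G) ≥ 4. Combining the bounds, tw(G) = 4.

Treewidth 4.
Bags: B1 = {0, 1, 2, 3, 4}
Tree: (single bag)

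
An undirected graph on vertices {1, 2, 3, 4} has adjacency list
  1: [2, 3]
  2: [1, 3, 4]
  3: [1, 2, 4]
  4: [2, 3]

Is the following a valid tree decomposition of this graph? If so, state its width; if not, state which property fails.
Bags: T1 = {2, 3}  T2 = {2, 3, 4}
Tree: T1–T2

No — vertex 1 appears in no bag.

A tree decomposition must satisfy three properties: every vertex lies in some bag; for every edge, both endpoints lie together in some bag; and for every vertex, the bags containing it form a connected subtree. Here vertex 1 appears in no bag, so the decomposition is invalid.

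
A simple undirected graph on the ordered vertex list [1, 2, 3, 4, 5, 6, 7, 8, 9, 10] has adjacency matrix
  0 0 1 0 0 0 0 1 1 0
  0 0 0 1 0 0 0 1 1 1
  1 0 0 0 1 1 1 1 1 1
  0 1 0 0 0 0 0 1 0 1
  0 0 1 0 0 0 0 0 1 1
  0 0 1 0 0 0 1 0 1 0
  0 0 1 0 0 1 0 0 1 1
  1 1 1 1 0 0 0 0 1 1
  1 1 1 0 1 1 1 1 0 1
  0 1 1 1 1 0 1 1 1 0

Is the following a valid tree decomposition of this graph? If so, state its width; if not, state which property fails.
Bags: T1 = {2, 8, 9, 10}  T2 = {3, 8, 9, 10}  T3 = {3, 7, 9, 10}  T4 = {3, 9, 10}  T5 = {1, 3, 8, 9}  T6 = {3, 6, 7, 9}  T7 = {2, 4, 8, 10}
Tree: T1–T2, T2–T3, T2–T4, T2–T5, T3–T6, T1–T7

No — vertex 5 appears in no bag.

A tree decomposition must satisfy three properties: every vertex lies in some bag; for every edge, both endpoints lie together in some bag; and for every vertex, the bags containing it form a connected subtree. Here vertex 5 appears in no bag, so the decomposition is invalid.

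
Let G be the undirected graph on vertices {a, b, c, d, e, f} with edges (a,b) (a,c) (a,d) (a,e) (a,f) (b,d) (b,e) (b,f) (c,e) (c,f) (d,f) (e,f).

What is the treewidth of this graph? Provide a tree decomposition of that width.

Every bag has size at most 4, so the width is 4 − 1 = 3 and tw(G) ≤ 3. On the other hand G contains the 4-clique {a, b, d, f}. A clique must lie in a single bag of any decomposition, so no decomposition can have width below 3. Combining the bounds, tw(G) = 3.

Treewidth 3.
Bags: B1 = {a, c, e, f}  B2 = {a, b, e, f}  B3 = {a, b, d, f}
Tree: B1–B2, B2–B3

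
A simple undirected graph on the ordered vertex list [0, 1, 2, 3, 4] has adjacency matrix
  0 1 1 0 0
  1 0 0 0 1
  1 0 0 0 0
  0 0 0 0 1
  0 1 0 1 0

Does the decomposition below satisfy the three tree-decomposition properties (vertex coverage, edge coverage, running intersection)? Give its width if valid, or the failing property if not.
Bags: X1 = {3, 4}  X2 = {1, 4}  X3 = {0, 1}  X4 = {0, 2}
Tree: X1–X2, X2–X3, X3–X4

Every vertex of G appears in some bag (union = {0, 1, 2, 3, 4}); every edge is covered by a bag; and for each vertex v the set of bags containing v is connected in the bag tree. The decomposition is therefore valid. The largest bag has 2 vertices, so the width is 1.

Yes; width 1.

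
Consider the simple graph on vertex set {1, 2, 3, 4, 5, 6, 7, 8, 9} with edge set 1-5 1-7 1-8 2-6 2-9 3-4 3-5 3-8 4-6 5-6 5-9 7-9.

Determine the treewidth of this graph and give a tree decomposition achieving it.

Treewidth 3.
Bags: B1 = {2, 6, 7, 9}  B2 = {5, 6, 7, 9}  B3 = {1, 5, 6, 7}  B4 = {1, 4, 5, 6}  B5 = {1, 3, 4, 5}  B6 = {1, 3, 4, 8}
Tree: B1–B2, B2–B3, B3–B4, B4–B5, B5–B6

Each bag holds 4 vertices, so the decomposition has width 3, which upper-bounds the treewidth. For the lower bound: the 4 vertex sets {2,7,9}, {6}, {5}, {1,3,4,8} are disjoint, each induces a connected subgraph, and every pair is joined by at least one edge of G. Contracting each set to a single vertex therefore yields K_{4} as a minor, and since treewidth is minor-monotone, tw(G) ≥ tw(K_{4}) = 3. The upper and lower bounds meet at 3, so that is the treewidth.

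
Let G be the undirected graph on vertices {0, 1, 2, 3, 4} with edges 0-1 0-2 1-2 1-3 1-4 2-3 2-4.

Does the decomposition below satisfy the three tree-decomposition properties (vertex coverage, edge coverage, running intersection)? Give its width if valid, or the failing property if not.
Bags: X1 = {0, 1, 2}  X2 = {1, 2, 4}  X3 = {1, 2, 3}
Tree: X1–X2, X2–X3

Yes; width 2.

Vertex coverage: the bags together contain {0, 1, 2, 3, 4}, the full vertex set. Edge coverage: each edge of G has both endpoints in at least one bag. Running intersection: for every vertex, the bags containing it form a connected subtree. All three properties hold, so this is a valid tree decomposition of width max|bag| − 1 = 2, and hence tw(G) ≤ 2.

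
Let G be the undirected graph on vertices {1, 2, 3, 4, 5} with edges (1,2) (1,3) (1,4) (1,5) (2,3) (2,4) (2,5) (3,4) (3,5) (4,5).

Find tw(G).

4

A width-4 tree decomposition is:
Bags: B1 = {1, 2, 3, 4, 5}
Tree: (single bag)
A single bag containing all 5 vertices is trivially a valid decomposition of width 4. On the other hand G contains the 5-clique {1, 2, 3, 4, 5}. A clique must lie in a single bag of any decomposition, so no decomposition can have width below 4. The upper and lower bounds meet at 4, so that is the treewidth.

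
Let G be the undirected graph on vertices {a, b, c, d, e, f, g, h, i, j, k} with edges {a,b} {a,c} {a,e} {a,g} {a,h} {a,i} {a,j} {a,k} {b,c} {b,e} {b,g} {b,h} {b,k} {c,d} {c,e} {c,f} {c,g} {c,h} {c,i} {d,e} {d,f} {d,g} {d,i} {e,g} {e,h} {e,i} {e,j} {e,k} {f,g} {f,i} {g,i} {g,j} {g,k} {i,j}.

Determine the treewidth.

4

A width-4 tree decomposition is:
Bags: B1 = {a, e, g, i, j}  B2 = {a, c, e, g, i}  B3 = {a, b, c, e, g}  B4 = {a, b, c, e, h}  B5 = {c, d, e, g, i}  B6 = {a, b, e, g, k}  B7 = {c, d, f, g, i}
Tree: B1–B2, B2–B3, B3–B4, B2–B5, B3–B6, B5–B7
Every bag has size at most 5, so the width is 5 − 1 = 4 and tw(G) ≤ 4. On the other hand G contains the 5-clique {c, d, e, g, i}. A clique must lie in a single bag of any decomposition, so no decomposition can have width below 4. Combining the bounds, tw(G) = 4.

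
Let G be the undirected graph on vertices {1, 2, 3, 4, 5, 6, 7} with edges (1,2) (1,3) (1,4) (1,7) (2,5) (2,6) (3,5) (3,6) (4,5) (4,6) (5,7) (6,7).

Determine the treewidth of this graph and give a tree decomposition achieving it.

Treewidth 3.
Bags: B1 = {1, 2, 5, 6}  B2 = {1, 3, 5, 6}  B3 = {1, 5, 6, 7}  B4 = {1, 4, 5, 6}
Tree: B1–B2, B2–B3, B3–B4

The largest bag has 4 vertices, giving width 3; this decomposition certifies tw(G) ≤ 3. For the lower bound: the 4 vertex sets {2,5}, {1,3}, {6}, {7} are disjoint, each induces a connected subgraph, and every pair is joined by at least one edge of G. Contracting each set to a single vertex therefore yields K_{4} as a minor, and since treewidth is minor-monotone, tw(G) ≥ tw(K_{4}) = 3. Hence tw(G) = 3 exactly.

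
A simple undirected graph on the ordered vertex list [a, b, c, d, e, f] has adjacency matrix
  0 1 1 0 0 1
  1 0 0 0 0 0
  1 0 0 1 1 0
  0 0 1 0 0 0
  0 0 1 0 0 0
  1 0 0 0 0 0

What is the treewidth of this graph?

A width-1 tree decomposition is:
Bags: B1 = {a, c}  B2 = {c, e}  B3 = {a, f}  B4 = {a, b}  B5 = {c, d}
Tree: B1–B2, B1–B3, B1–B4, B2–B5
Each bag holds 2 vertices, so the decomposition has width 1, which upper-bounds the treewidth. Any graph with an edge has treewidth ≥ 1, and G has the edge c–a. Combining the bounds, tw(G) = 1.

1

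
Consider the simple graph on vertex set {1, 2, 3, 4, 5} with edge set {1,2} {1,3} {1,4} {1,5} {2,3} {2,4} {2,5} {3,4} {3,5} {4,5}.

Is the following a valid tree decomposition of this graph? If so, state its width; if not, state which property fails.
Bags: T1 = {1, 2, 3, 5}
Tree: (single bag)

No — vertex 4 appears in no bag.

A tree decomposition must satisfy three properties: every vertex lies in some bag; for every edge, both endpoints lie together in some bag; and for every vertex, the bags containing it form a connected subtree. Here vertex 4 appears in no bag, so the decomposition is invalid.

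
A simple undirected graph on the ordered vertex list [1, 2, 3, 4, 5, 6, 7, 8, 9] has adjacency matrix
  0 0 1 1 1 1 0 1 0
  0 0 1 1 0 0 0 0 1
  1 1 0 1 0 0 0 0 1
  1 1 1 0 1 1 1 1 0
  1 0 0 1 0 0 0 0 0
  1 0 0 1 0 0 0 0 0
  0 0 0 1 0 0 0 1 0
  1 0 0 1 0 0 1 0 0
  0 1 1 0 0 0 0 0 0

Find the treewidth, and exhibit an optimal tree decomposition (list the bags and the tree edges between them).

Each bag holds 3 vertices, so the decomposition has width 2, which upper-bounds the treewidth. For the lower bound, the 3 vertices {2, 3, 9} are pairwise adjacent, and any tree decomposition puts a clique entirely inside one bag — forcing width ≥ 2. Combining the bounds, tw(G) = 2.

Treewidth 2.
One such decomposition:
Bags: B1 = {1, 3, 4}  B2 = {1, 4, 5}  B3 = {2, 3, 4}  B4 = {1, 4, 8}  B5 = {2, 3, 9}  B6 = {1, 4, 6}  B7 = {4, 7, 8}
Tree: B1–B2, B1–B3, B1–B4, B3–B5, B1–B6, B4–B7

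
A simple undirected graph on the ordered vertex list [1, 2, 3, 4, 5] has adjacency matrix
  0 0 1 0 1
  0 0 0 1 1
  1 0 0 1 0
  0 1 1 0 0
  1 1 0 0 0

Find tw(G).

2

A width-2 tree decomposition is:
Bags: B1 = {1, 3, 4}  B2 = {1, 2, 4}  B3 = {1, 2, 5}
Tree: B1–B2, B2–B3
The largest bag has 3 vertices, giving width 2; this decomposition certifies tw(G) ≤ 2. For the lower bound, G contains the cycle 1–3–4–2–5–1, so G is not a forest; only forests have treewidth ≤ 1, hence tw(G) ≥ 2. Hence tw(G) = 2 exactly.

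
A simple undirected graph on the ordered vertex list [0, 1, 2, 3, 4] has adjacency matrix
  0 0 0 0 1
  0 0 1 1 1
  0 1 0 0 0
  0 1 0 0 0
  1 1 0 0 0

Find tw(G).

A width-1 tree decomposition is:
Bags: B1 = {1, 3}  B2 = {1, 2}  B3 = {1, 4}  B4 = {0, 4}
Tree: B1–B2, B1–B3, B3–B4
Every bag has size at most 2, so the width is 2 − 1 = 1 and tw(G) ≤ 1. G has an edge, so its treewidth is at least 1. The upper and lower bounds meet at 1, so that is the treewidth.

1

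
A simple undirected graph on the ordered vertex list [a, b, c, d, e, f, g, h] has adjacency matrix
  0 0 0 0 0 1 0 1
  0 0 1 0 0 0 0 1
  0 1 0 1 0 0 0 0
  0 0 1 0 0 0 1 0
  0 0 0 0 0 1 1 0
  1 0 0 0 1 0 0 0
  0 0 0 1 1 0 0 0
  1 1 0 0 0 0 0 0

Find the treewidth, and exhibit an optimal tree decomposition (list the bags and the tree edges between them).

Every bag has size at most 3, so the width is 3 − 1 = 2 and tw(G) ≤ 2. The edges f–e–g–d–c–b–h–a–f form a cycle, so G is not a tree and its treewidth is at least 2. The upper and lower bounds meet at 2, so that is the treewidth.

Treewidth 2.
One such decomposition:
Bags: B1 = {e, f, g}  B2 = {d, f, g}  B3 = {c, d, f}  B4 = {b, c, f}  B5 = {b, f, h}  B6 = {a, f, h}
Tree: B1–B2, B2–B3, B3–B4, B4–B5, B5–B6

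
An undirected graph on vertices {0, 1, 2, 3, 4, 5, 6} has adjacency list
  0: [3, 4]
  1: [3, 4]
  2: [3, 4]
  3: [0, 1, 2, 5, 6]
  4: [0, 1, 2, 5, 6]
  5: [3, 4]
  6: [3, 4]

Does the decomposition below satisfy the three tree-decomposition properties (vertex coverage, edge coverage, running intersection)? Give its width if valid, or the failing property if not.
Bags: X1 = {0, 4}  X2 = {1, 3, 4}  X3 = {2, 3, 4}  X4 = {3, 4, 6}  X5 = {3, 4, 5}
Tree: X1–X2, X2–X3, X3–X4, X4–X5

A tree decomposition must satisfy three properties: every vertex lies in some bag; for every edge, both endpoints lie together in some bag; and for every vertex, the bags containing it form a connected subtree. Here edge (3,0) lies in no bag, so the decomposition is invalid.

No — edge (3,0) lies in no bag.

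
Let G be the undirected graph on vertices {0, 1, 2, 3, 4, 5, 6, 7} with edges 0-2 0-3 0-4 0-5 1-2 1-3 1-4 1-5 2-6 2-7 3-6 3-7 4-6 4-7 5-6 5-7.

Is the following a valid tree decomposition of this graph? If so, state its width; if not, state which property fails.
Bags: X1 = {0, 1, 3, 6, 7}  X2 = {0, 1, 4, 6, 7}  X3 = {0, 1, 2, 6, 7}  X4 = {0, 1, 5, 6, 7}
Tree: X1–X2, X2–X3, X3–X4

Yes; width 4.

Vertex coverage: the bags together contain {0, 1, 2, 3, 4, 5, 6, 7}, the full vertex set. Edge coverage: each edge of G has both endpoints in at least one bag. Running intersection: for every vertex, the bags containing it form a connected subtree. All three properties hold, so this is a valid tree decomposition of width max|bag| − 1 = 4, and hence tw(G) ≤ 4.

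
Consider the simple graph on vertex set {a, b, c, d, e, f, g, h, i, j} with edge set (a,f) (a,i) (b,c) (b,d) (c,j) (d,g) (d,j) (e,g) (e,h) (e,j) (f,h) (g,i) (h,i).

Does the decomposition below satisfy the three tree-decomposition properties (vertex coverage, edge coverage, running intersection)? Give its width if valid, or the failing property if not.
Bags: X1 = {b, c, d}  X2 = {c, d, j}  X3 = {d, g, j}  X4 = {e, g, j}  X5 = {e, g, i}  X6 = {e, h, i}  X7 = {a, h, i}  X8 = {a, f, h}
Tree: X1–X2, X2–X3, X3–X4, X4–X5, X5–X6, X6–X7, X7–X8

Yes; width 2.

Vertex coverage: the bags together contain {a, b, c, d, e, f, g, h, i, j}, the full vertex set. Edge coverage: each edge of G has both endpoints in at least one bag. Running intersection: for every vertex, the bags containing it form a connected subtree. All three properties hold, so this is a valid tree decomposition of width max|bag| − 1 = 2, and hence tw(G) ≤ 2.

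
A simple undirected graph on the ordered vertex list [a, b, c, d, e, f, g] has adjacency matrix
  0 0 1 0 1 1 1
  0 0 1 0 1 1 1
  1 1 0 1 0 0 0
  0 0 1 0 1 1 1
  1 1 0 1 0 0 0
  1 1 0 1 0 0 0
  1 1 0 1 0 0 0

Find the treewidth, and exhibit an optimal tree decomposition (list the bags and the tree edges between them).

The largest bag has 4 vertices, giving width 3; this decomposition certifies tw(G) ≤ 3. For the lower bound: the 4 vertex sets {d,f}, {b,g}, {a}, {c} are disjoint, each induces a connected subgraph, and every pair is joined by at least one edge of G. Contracting each set to a single vertex therefore yields K_{4} as a minor, and since treewidth is minor-monotone, tw(G) ≥ tw(K_{4}) = 3. Combining the bounds, tw(G) = 3.

Treewidth 3.
One optimal decomposition is:
Bags: B1 = {a, b, d, f}  B2 = {a, b, d, g}  B3 = {a, b, c, d}  B4 = {a, b, d, e}
Tree: B1–B2, B2–B3, B3–B4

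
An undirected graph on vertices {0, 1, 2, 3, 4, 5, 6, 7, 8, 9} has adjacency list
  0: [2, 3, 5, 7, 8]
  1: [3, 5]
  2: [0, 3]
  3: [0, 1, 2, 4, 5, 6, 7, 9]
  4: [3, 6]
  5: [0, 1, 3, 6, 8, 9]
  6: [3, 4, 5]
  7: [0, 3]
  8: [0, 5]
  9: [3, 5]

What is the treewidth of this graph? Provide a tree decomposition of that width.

Treewidth 2.
One such decomposition:
Bags: B1 = {0, 3, 5}  B2 = {1, 3, 5}  B3 = {3, 5, 6}  B4 = {0, 5, 8}  B5 = {3, 5, 9}  B6 = {0, 2, 3}  B7 = {0, 3, 7}  B8 = {3, 4, 6}
Tree: B1–B2, B2–B3, B1–B4, B2–B5, B1–B6, B1–B7, B3–B8

Each bag holds 3 vertices, so the decomposition has width 2, which upper-bounds the treewidth. For the lower bound, the 3 vertices {0, 5, 8} are pairwise adjacent, and any tree decomposition puts a clique entirely inside one bag — forcing width ≥ 2. The upper and lower bounds meet at 2, so that is the treewidth.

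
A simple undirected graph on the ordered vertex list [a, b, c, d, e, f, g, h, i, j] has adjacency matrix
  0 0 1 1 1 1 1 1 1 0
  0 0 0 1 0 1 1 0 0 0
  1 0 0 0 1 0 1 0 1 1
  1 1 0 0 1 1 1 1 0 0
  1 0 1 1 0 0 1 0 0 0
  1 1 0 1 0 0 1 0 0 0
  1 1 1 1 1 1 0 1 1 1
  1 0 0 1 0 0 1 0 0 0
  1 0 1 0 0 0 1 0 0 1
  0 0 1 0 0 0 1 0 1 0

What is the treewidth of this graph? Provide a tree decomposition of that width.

Treewidth 3.
Bags: B1 = {a, c, e, g}  B2 = {a, d, e, g}  B3 = {a, d, f, g}  B4 = {a, d, g, h}  B5 = {a, c, g, i}  B6 = {c, g, i, j}  B7 = {b, d, f, g}
Tree: B1–B2, B2–B3, B2–B4, B1–B5, B5–B6, B3–B7

Every bag has size at most 4, so the width is 4 − 1 = 3 and tw(G) ≤ 3. Conversely, {c, g, i, j} is a clique of size 4, and the vertices of any clique must share a bag in every tree decomposition; so some bag has ≥ 4 vertices and tw(G) ≥ 3. Therefore the treewidth is 3.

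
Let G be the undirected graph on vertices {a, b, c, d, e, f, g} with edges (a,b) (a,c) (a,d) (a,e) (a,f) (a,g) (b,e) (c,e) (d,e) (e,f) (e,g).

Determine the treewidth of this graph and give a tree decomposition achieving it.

Each bag holds 3 vertices, so the decomposition has width 2, which upper-bounds the treewidth. For the lower bound, the 3 vertices {a, d, e} are pairwise adjacent, and any tree decomposition puts a clique entirely inside one bag — forcing width ≥ 2. Therefore the treewidth is 2.

Treewidth 2.
One optimal decomposition is:
Bags: B1 = {a, d, e}  B2 = {a, c, e}  B3 = {a, b, e}  B4 = {a, e, g}  B5 = {a, e, f}
Tree: B1–B2, B2–B3, B1–B4, B2–B5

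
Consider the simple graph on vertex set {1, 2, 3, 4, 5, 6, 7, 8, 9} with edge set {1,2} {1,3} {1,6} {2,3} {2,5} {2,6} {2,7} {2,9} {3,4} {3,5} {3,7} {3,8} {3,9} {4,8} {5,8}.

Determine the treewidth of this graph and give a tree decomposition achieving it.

Treewidth 2.
One optimal decomposition is:
Bags: B1 = {1, 2, 3}  B2 = {2, 3, 7}  B3 = {2, 3, 5}  B4 = {1, 2, 6}  B5 = {3, 5, 8}  B6 = {3, 4, 8}  B7 = {2, 3, 9}
Tree: B1–B2, B2–B3, B1–B4, B3–B5, B5–B6, B1–B7

Each bag holds 3 vertices, so the decomposition has width 2, which upper-bounds the treewidth. Conversely, {3, 4, 8} is a clique of size 3, and the vertices of any clique must share a bag in every tree decomposition; so some bag has ≥ 3 vertices and tw(G) ≥ 2. The upper and lower bounds meet at 2, so that is the treewidth.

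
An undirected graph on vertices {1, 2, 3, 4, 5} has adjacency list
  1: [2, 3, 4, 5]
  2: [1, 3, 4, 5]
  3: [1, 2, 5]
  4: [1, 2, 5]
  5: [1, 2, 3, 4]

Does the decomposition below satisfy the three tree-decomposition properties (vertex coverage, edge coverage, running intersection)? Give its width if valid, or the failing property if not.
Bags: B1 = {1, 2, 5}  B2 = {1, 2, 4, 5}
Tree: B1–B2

A tree decomposition must satisfy three properties: every vertex lies in some bag; for every edge, both endpoints lie together in some bag; and for every vertex, the bags containing it form a connected subtree. Here vertex 3 appears in no bag, so the decomposition is invalid.

No — vertex 3 appears in no bag.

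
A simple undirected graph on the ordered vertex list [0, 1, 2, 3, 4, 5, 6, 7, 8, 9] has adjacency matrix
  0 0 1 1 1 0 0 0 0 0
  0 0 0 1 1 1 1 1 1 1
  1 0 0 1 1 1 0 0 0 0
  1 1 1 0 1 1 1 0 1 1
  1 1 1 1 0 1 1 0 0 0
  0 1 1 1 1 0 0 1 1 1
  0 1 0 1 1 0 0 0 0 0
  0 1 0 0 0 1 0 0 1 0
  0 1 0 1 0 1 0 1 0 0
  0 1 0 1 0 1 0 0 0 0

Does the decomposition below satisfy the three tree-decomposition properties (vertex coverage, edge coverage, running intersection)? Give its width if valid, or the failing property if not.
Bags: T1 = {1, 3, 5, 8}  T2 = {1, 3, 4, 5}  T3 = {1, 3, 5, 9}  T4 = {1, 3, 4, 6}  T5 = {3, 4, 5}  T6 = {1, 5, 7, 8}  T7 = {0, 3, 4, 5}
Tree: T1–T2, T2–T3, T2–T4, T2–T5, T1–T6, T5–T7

A tree decomposition must satisfy three properties: every vertex lies in some bag; for every edge, both endpoints lie together in some bag; and for every vertex, the bags containing it form a connected subtree. Here vertex 2 appears in no bag, so the decomposition is invalid.

No — vertex 2 appears in no bag.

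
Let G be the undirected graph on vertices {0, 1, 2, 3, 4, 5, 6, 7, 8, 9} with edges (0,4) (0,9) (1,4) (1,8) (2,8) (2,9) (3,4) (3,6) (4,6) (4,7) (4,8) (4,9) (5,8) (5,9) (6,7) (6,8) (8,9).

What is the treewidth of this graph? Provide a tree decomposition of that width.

Treewidth 2.
Bags: B1 = {4, 6, 8}  B2 = {4, 8, 9}  B3 = {3, 4, 6}  B4 = {2, 8, 9}  B5 = {4, 6, 7}  B6 = {1, 4, 8}  B7 = {0, 4, 9}  B8 = {5, 8, 9}
Tree: B1–B2, B1–B3, B2–B4, B3–B5, B1–B6, B2–B7, B4–B8

Every bag has size at most 3, so the width is 3 − 1 = 2 and tw(G) ≤ 2. Conversely, {2, 8, 9} is a clique of size 3, and the vertices of any clique must share a bag in every tree decomposition; so some bag has ≥ 3 vertices and tw(G) ≥ 2. The upper and lower bounds meet at 2, so that is the treewidth.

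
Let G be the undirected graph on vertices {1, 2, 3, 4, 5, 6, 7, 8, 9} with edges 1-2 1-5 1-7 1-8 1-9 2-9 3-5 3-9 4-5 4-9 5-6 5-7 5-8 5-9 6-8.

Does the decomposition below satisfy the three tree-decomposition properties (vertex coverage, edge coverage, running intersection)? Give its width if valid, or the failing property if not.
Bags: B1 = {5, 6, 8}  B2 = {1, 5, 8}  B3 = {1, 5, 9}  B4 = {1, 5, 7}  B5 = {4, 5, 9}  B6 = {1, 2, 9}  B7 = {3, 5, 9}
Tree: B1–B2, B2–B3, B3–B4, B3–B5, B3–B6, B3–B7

Yes; width 2.

Checking the three conditions: (i) the bags cover all of {1, 2, 3, 4, 5, 6, 7, 8, 9}; (ii) for each edge, some bag contains both endpoints; (iii) the bags containing any fixed vertex form a subtree. All hold, so the decomposition is valid with width 3 − 1 = 2.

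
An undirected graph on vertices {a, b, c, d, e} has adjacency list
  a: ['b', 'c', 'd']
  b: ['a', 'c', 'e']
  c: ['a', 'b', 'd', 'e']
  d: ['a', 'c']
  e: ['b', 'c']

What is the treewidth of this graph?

2

A width-2 tree decomposition is:
Bags: B1 = {a, c, d}  B2 = {a, b, c}  B3 = {b, c, e}
Tree: B1–B2, B2–B3
Each bag holds 3 vertices, so the decomposition has width 2, which upper-bounds the treewidth. Conversely, {b, c, e} is a clique of size 3, and the vertices of any clique must share a bag in every tree decomposition; so some bag has ≥ 3 vertices and tw(G) ≥ 2. Therefore the treewidth is 2.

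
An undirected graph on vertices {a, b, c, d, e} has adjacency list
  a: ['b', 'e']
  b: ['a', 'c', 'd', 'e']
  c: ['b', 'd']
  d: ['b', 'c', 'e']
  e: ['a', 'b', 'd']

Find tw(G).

2

A width-2 tree decomposition is:
Bags: B1 = {b, d, e}  B2 = {a, b, e}  B3 = {b, c, d}
Tree: B1–B2, B1–B3
The largest bag has 3 vertices, giving width 2; this decomposition certifies tw(G) ≤ 2. For the lower bound, the 3 vertices {b, d, e} are pairwise adjacent, and any tree decomposition puts a clique entirely inside one bag — forcing width ≥ 2. The upper and lower bounds meet at 2, so that is the treewidth.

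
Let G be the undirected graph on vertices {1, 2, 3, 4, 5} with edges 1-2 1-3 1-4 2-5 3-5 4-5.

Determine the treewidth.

2

A width-2 tree decomposition is:
Bags: B1 = {1, 2, 5}  B2 = {1, 4, 5}  B3 = {1, 3, 5}
Tree: B1–B2, B2–B3
The largest bag has 3 vertices, giving width 2; this decomposition certifies tw(G) ≤ 2. Since 2–1–4–5–2 is a cycle in G, G is not acyclic. Forests are exactly the graphs of treewidth ≤ 1, so tw(G) ≥ 2. Hence tw(G) = 2 exactly.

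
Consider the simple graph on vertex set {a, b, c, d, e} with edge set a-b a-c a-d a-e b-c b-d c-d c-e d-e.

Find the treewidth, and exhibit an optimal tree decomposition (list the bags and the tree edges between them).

Treewidth 3.
Bags: B1 = {a, c, d, e}  B2 = {a, b, c, d}
Tree: B1–B2

The largest bag has 4 vertices, giving width 3; this decomposition certifies tw(G) ≤ 3. On the other hand G contains the 4-clique {a, c, d, e}. A clique must lie in a single bag of any decomposition, so no decomposition can have width below 3. Hence tw(G) = 3 exactly.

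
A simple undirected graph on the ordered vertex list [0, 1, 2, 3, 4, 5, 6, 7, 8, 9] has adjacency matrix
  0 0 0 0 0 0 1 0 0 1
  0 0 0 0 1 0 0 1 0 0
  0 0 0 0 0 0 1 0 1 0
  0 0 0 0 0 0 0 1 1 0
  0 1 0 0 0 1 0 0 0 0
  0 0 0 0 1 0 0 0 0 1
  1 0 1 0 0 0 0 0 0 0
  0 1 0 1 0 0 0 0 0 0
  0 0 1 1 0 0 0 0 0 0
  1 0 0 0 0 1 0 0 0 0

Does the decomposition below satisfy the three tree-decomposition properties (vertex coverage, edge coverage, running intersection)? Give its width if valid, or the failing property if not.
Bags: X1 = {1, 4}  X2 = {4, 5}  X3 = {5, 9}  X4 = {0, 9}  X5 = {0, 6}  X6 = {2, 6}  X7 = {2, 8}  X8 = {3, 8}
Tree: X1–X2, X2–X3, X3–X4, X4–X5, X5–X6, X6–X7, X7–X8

No — vertex 7 appears in no bag.

A tree decomposition must satisfy three properties: every vertex lies in some bag; for every edge, both endpoints lie together in some bag; and for every vertex, the bags containing it form a connected subtree. Here vertex 7 appears in no bag, so the decomposition is invalid.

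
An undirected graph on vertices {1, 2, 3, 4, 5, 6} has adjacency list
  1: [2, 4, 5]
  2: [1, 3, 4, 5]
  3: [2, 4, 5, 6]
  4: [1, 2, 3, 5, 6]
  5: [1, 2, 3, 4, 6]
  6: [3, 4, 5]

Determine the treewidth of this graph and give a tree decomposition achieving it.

Each bag holds 4 vertices, so the decomposition has width 3, which upper-bounds the treewidth. For the lower bound, the 4 vertices {1, 2, 4, 5} are pairwise adjacent, and any tree decomposition puts a clique entirely inside one bag — forcing width ≥ 3. The upper and lower bounds meet at 3, so that is the treewidth.

Treewidth 3.
One such decomposition:
Bags: B1 = {1, 2, 4, 5}  B2 = {2, 3, 4, 5}  B3 = {3, 4, 5, 6}
Tree: B1–B2, B2–B3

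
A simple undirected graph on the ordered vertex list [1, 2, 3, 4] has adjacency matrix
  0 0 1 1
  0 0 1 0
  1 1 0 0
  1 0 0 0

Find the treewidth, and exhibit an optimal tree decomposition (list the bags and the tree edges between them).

Each bag holds 2 vertices, so the decomposition has width 1, which upper-bounds the treewidth. G has an edge, so its treewidth is at least 1. Therefore the treewidth is 1.

Treewidth 1.
Bags: B1 = {2, 3}  B2 = {1, 3}  B3 = {1, 4}
Tree: B1–B2, B2–B3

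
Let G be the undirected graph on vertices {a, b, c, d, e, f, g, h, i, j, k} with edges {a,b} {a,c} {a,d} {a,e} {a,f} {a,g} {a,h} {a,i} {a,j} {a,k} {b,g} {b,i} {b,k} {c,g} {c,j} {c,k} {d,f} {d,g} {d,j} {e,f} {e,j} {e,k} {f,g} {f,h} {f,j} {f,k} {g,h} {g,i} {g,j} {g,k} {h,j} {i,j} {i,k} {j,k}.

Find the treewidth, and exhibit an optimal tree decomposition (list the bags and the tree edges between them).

Each bag holds 5 vertices, so the decomposition has width 4, which upper-bounds the treewidth. Conversely, {a, c, g, j, k} is a clique of size 5, and the vertices of any clique must share a bag in every tree decomposition; so some bag has ≥ 5 vertices and tw(G) ≥ 4. The upper and lower bounds meet at 4, so that is the treewidth.

Treewidth 4.
Bags: B1 = {a, f, g, j, k}  B2 = {a, f, g, h, j}  B3 = {a, g, i, j, k}  B4 = {a, b, g, i, k}  B5 = {a, c, g, j, k}  B6 = {a, d, f, g, j}  B7 = {a, e, f, j, k}
Tree: B1–B2, B1–B3, B3–B4, B3–B5, B1–B6, B1–B7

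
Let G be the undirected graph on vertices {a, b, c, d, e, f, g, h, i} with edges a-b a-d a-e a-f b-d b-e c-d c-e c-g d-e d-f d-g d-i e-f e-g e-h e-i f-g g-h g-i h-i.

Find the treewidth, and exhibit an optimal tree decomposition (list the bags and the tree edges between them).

Treewidth 3.
One optimal decomposition is:
Bags: B1 = {d, e, f, g}  B2 = {d, e, g, i}  B3 = {c, d, e, g}  B4 = {e, g, h, i}  B5 = {a, d, e, f}  B6 = {a, b, d, e}
Tree: B1–B2, B1–B3, B2–B4, B1–B5, B5–B6

The largest bag has 4 vertices, giving width 3; this decomposition certifies tw(G) ≤ 3. For the lower bound, the 4 vertices {c, d, e, g} are pairwise adjacent, and any tree decomposition puts a clique entirely inside one bag — forcing width ≥ 3. The upper and lower bounds meet at 3, so that is the treewidth.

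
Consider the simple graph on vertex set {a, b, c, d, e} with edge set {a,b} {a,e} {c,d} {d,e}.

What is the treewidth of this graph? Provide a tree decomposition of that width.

Every bag has size at most 2, so the width is 2 − 1 = 1 and tw(G) ≤ 1. Since G has at least one edge (e.g. b–a), it is not an edgeless graph, so tw(G) ≥ 1. Therefore the treewidth is 1.

Treewidth 1.
One optimal decomposition is:
Bags: B1 = {a, b}  B2 = {a, e}  B3 = {d, e}  B4 = {c, d}
Tree: B1–B2, B2–B3, B3–B4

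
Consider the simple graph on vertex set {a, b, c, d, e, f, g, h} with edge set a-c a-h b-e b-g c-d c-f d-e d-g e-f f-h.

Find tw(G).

2

A width-2 tree decomposition is:
Bags: B1 = {b, d, g}  B2 = {b, d, e}  B3 = {c, d, e}  B4 = {c, e, f}  B5 = {a, c, f}  B6 = {a, f, h}
Tree: B1–B2, B2–B3, B3–B4, B4–B5, B5–B6
The largest bag has 3 vertices, giving width 2; this decomposition certifies tw(G) ≤ 2. The edges g–b–e–d–g form a cycle, so G is not a tree and its treewidth is at least 2. Hence tw(G) = 2 exactly.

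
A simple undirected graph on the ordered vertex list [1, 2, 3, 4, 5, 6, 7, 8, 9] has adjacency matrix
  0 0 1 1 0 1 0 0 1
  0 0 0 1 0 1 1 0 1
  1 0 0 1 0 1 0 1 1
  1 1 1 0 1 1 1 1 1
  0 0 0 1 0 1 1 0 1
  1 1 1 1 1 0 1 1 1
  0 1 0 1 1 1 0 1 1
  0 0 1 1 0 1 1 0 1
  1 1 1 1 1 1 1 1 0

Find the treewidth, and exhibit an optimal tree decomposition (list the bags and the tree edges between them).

Treewidth 4.
Bags: B1 = {3, 4, 6, 8, 9}  B2 = {4, 6, 7, 8, 9}  B3 = {4, 5, 6, 7, 9}  B4 = {2, 4, 6, 7, 9}  B5 = {1, 3, 4, 6, 9}
Tree: B1–B2, B2–B3, B2–B4, B1–B5

The largest bag has 5 vertices, giving width 4; this decomposition certifies tw(G) ≤ 4. On the other hand G contains the 5-clique {1, 3, 4, 6, 9}. A clique must lie in a single bag of any decomposition, so no decomposition can have width below 4. Combining the bounds, tw(G) = 4.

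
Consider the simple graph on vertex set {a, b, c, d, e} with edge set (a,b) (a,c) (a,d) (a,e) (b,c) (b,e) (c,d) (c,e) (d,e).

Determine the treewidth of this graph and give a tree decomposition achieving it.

The largest bag has 4 vertices, giving width 3; this decomposition certifies tw(G) ≤ 3. Conversely, {a, c, d, e} is a clique of size 4, and the vertices of any clique must share a bag in every tree decomposition; so some bag has ≥ 4 vertices and tw(G) ≥ 3. Hence tw(G) = 3 exactly.

Treewidth 3.
Bags: B1 = {a, b, c, e}  B2 = {a, c, d, e}
Tree: B1–B2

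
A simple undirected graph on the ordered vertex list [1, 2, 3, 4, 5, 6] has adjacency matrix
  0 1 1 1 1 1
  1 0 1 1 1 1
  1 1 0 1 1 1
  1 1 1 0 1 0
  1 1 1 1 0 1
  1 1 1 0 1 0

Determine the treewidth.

4

A width-4 tree decomposition is:
Bags: B1 = {1, 2, 3, 5, 6}  B2 = {1, 2, 3, 4, 5}
Tree: B1–B2
Every bag has size at most 5, so the width is 5 − 1 = 4 and tw(G) ≤ 4. For the lower bound, the 5 vertices {1, 2, 3, 4, 5} are pairwise adjacent, and any tree decomposition puts a clique entirely inside one bag — forcing width ≥ 4. Combining the bounds, tw(G) = 4.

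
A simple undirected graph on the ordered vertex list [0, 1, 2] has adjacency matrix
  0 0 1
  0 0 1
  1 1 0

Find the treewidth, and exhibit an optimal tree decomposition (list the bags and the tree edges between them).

Treewidth 1.
Bags: B1 = {1, 2}  B2 = {0, 2}
Tree: B1–B2

The largest bag has 2 vertices, giving width 1; this decomposition certifies tw(G) ≤ 1. G has an edge, so its treewidth is at least 1. The upper and lower bounds meet at 1, so that is the treewidth.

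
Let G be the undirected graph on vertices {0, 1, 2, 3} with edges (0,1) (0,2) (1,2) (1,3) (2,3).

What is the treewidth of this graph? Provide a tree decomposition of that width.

Each bag holds 3 vertices, so the decomposition has width 2, which upper-bounds the treewidth. For the lower bound, the 3 vertices {0, 1, 2} are pairwise adjacent, and any tree decomposition puts a clique entirely inside one bag — forcing width ≥ 2. Combining the bounds, tw(G) = 2.

Treewidth 2.
One optimal decomposition is:
Bags: B1 = {0, 1, 2}  B2 = {1, 2, 3}
Tree: B1–B2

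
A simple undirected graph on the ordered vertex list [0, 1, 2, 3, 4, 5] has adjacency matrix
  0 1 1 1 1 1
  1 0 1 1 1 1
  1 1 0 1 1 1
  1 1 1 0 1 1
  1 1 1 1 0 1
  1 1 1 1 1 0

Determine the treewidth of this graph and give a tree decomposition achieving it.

A single bag containing all 6 vertices is trivially a valid decomposition of width 5. For the lower bound, the 6 vertices {0, 1, 2, 3, 4, 5} are pairwise adjacent, and any tree decomposition puts a clique entirely inside one bag — forcing width ≥ 5. Hence tw(G) = 5 exactly.

Treewidth 5.
One such decomposition:
Bags: B1 = {0, 1, 2, 3, 4, 5}
Tree: (single bag)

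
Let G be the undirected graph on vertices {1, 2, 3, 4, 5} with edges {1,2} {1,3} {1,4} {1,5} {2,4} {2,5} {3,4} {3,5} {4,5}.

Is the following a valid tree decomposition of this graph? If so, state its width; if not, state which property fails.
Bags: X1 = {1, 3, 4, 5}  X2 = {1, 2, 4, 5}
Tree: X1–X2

Every vertex of G appears in some bag (union = {1, 2, 3, 4, 5}); every edge is covered by a bag; and for each vertex v the set of bags containing v is connected in the bag tree. The decomposition is therefore valid. The largest bag has 4 vertices, so the width is 3.

Yes; width 3.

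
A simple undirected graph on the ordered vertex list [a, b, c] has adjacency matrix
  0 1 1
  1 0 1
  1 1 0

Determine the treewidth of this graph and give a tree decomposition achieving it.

Treewidth 2.
Bags: B1 = {a, b, c}
Tree: (single bag)

With just one bag of size 3, the width is 3 − 1 = 2, so tw(G) ≤ 2. On the other hand G contains the 3-clique {a, b, c}. A clique must lie in a single bag of any decomposition, so no decomposition can have width below 2. Therefore the treewidth is 2.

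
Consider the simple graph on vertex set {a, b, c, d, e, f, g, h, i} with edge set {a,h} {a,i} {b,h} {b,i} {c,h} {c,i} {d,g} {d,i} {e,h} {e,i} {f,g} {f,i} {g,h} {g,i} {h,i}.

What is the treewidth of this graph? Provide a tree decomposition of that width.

Treewidth 2.
One such decomposition:
Bags: B1 = {f, g, i}  B2 = {g, h, i}  B3 = {a, h, i}  B4 = {e, h, i}  B5 = {d, g, i}  B6 = {c, h, i}  B7 = {b, h, i}
Tree: B1–B2, B2–B3, B2–B4, B1–B5, B3–B6, B3–B7

Each bag holds 3 vertices, so the decomposition has width 2, which upper-bounds the treewidth. Conversely, {d, g, i} is a clique of size 3, and the vertices of any clique must share a bag in every tree decomposition; so some bag has ≥ 3 vertices and tw(G) ≥ 2. Therefore the treewidth is 2.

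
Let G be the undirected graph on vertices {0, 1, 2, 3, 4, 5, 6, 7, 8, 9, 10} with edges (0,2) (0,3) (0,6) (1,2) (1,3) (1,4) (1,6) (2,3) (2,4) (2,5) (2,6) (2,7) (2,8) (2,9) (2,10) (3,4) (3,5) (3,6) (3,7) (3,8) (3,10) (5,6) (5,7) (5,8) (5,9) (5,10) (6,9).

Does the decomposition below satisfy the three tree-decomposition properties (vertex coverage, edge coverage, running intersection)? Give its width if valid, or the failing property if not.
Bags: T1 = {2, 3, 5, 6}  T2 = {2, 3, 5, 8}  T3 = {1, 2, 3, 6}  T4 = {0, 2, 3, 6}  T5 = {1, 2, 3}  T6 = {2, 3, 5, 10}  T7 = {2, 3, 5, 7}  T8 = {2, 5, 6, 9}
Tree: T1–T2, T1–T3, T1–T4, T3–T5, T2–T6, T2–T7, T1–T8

No — vertex 4 appears in no bag.

A tree decomposition must satisfy three properties: every vertex lies in some bag; for every edge, both endpoints lie together in some bag; and for every vertex, the bags containing it form a connected subtree. Here vertex 4 appears in no bag, so the decomposition is invalid.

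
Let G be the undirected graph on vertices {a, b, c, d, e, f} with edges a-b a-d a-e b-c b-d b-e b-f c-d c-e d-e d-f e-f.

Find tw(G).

A width-3 tree decomposition is:
Bags: B1 = {a, b, d, e}  B2 = {b, d, e, f}  B3 = {b, c, d, e}
Tree: B1–B2, B2–B3
Every bag has size at most 4, so the width is 4 − 1 = 3 and tw(G) ≤ 3. Conversely, {a, b, d, e} is a clique of size 4, and the vertices of any clique must share a bag in every tree decomposition; so some bag has ≥ 4 vertices and tw(G) ≥ 3. Hence tw(G) = 3 exactly.

3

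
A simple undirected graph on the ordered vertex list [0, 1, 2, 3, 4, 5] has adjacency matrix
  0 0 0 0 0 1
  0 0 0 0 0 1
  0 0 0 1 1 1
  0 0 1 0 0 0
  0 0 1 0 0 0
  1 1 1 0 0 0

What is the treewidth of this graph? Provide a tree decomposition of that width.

Every bag has size at most 2, so the width is 2 − 1 = 1 and tw(G) ≤ 1. Any graph with an edge has treewidth ≥ 1, and G has the edge 2–5. Combining the bounds, tw(G) = 1.

Treewidth 1.
Bags: B1 = {2, 5}  B2 = {2, 4}  B3 = {1, 5}  B4 = {0, 5}  B5 = {2, 3}
Tree: B1–B2, B1–B3, B1–B4, B1–B5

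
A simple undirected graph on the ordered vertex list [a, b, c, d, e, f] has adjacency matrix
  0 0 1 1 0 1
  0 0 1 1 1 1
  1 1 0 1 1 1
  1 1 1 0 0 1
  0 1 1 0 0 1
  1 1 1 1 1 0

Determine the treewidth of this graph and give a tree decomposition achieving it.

Treewidth 3.
One optimal decomposition is:
Bags: B1 = {b, c, d, f}  B2 = {a, c, d, f}  B3 = {b, c, e, f}
Tree: B1–B2, B1–B3

Every bag has size at most 4, so the width is 4 − 1 = 3 and tw(G) ≤ 3. On the other hand G contains the 4-clique {a, c, d, f}. A clique must lie in a single bag of any decomposition, so no decomposition can have width below 3. Combining the bounds, tw(G) = 3.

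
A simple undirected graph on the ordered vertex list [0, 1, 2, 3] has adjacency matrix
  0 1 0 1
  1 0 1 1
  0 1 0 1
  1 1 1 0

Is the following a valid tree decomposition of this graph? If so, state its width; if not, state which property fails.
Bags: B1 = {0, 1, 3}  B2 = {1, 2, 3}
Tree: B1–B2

Checking the three conditions: (i) the bags cover all of {0, 1, 2, 3}; (ii) for each edge, some bag contains both endpoints; (iii) the bags containing any fixed vertex form a subtree. All hold, so the decomposition is valid with width 3 − 1 = 2.

Yes; width 2.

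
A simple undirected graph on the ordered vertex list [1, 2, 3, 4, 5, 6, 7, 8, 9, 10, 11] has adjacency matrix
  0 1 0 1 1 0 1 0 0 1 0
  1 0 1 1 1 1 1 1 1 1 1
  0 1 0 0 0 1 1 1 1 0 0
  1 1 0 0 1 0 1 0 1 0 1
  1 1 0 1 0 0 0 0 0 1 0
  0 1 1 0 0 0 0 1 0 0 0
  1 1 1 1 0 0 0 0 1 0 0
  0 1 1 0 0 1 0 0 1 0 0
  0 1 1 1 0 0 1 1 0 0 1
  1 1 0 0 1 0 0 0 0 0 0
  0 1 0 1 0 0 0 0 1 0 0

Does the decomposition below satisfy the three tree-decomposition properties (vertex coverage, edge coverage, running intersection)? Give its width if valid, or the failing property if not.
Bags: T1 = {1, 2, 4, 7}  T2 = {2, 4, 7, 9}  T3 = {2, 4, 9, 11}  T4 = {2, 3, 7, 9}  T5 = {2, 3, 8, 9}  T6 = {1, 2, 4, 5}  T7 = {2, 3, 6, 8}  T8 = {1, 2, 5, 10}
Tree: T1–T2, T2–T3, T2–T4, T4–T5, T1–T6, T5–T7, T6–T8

Vertex coverage: the bags together contain {1, 2, 3, 4, 5, 6, 7, 8, 9, 10, 11}, the full vertex set. Edge coverage: each edge of G has both endpoints in at least one bag. Running intersection: for every vertex, the bags containing it form a connected subtree. All three properties hold, so this is a valid tree decomposition of width max|bag| − 1 = 3, and hence tw(G) ≤ 3.

Yes; width 3.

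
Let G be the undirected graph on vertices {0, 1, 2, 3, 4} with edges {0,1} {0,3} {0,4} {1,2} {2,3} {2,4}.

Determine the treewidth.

2

A width-2 tree decomposition is:
Bags: B1 = {0, 2, 3}  B2 = {0, 1, 2}  B3 = {0, 2, 4}
Tree: B1–B2, B2–B3
Every bag has size at most 3, so the width is 3 − 1 = 2 and tw(G) ≤ 2. The edges 2–3–0–1–2 form a cycle, so G is not a tree and its treewidth is at least 2. The upper and lower bounds meet at 2, so that is the treewidth.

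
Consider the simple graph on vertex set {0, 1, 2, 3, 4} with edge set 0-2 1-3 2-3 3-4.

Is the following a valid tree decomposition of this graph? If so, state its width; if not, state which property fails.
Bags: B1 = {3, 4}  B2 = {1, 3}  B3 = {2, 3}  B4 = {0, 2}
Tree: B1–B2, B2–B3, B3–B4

Checking the three conditions: (i) the bags cover all of {0, 1, 2, 3, 4}; (ii) for each edge, some bag contains both endpoints; (iii) the bags containing any fixed vertex form a subtree. All hold, so the decomposition is valid with width 2 − 1 = 1.

Yes; width 1.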